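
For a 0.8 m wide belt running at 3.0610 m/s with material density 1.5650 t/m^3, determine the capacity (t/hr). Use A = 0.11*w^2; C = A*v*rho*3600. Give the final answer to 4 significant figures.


A = 0.11 * 0.8^2 = 0.0704 m^2
C = 0.0704 * 3.0610 * 1.5650 * 3600
C = 1214 t/hr


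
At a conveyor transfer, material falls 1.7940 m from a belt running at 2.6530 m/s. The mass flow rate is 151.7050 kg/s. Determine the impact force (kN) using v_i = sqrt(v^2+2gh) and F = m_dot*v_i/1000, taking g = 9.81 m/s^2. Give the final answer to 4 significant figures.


v_i = sqrt(2.6530^2 + 2*9.81*1.7940) = 6.49898 m/s
F = 151.7050 * 6.49898 / 1000
F = 0.9859 kN


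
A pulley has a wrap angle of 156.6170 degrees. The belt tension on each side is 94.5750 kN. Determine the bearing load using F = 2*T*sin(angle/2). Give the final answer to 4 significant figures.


F = 2 * 94.5750 * sin(156.6170/2 deg)
F = 185.2 kN


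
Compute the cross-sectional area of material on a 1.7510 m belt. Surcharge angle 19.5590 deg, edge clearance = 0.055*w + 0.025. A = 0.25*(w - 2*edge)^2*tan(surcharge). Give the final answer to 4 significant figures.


edge = 0.055*1.7510 + 0.025 = 0.121305 m
ew = 1.7510 - 2*0.121305 = 1.50839 m
A = 0.25 * 1.50839^2 * tan(19.5590 deg)
A = 0.2021 m^2


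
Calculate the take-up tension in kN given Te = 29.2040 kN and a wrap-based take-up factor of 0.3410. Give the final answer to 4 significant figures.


T_tu = 29.2040 * 0.3410
T_tu = 9.959 kN


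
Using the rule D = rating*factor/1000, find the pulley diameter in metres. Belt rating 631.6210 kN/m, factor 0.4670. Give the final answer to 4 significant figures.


D = 631.6210 * 0.4670 / 1000
D = 0.2950 m


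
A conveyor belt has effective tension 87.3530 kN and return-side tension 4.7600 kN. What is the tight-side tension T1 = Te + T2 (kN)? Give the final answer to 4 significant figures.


T1 = Te + T2 = 87.3530 + 4.7600
T1 = 92.11 kN


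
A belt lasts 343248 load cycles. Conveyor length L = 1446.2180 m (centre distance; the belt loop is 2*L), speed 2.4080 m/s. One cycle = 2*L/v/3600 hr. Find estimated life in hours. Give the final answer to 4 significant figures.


cycle_time = 2 * 1446.2180 / 2.4080 / 3600 = 0.33366 hr
life = 343248 * 0.33366 = 114500 hours


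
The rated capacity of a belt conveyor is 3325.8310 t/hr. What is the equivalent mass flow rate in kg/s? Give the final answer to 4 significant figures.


m_dot = 3325.8310 * 1000 / 3600
m_dot = 923.8 kg/s


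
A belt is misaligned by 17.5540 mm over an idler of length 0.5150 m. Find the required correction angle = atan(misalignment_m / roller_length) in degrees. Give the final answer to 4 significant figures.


misalign_m = 17.5540 / 1000 = 0.017554 m
angle = atan(0.017554 / 0.5150)
angle = 1.952 deg


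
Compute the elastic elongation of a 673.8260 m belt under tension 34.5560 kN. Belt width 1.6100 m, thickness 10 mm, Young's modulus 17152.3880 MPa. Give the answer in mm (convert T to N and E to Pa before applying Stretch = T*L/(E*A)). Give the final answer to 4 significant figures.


A = 1.6100 * 0.01 = 0.01610 m^2
Stretch = 34.5560*1000 * 673.8260 / (17152.3880e6 * 0.01610) * 1000
Stretch = 84.32 mm


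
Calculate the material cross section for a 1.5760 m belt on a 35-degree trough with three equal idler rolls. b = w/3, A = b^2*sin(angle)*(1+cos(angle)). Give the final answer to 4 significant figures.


b = 1.5760/3 = 0.525333 m
A = 0.525333^2 * sin(35 deg) * (1 + cos(35 deg))
A = 0.2880 m^2


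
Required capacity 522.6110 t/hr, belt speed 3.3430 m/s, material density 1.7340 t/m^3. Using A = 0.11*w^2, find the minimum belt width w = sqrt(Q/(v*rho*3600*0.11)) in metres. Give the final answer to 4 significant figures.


A_req = 522.6110 / (3.3430 * 1.7340 * 3600) = 0.0250432 m^2
w = sqrt(0.0250432 / 0.11)
w = 0.4771 m


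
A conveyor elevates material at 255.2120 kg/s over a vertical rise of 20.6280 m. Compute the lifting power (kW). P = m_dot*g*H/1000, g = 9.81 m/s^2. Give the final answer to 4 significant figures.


P = 255.2120 * 9.81 * 20.6280 / 1000
P = 51.64 kW


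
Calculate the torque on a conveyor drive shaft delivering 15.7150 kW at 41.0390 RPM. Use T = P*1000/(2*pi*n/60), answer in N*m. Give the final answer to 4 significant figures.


omega = 2*pi*41.0390/60 = 4.29759 rad/s
T = 15.7150*1000 / 4.29759
T = 3657 N*m


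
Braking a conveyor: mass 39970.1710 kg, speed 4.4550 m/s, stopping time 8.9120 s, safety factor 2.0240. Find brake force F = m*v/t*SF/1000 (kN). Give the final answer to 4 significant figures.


F = 39970.1710 * 4.4550 / 8.9120 * 2.0240 / 1000
F = 40.44 kN


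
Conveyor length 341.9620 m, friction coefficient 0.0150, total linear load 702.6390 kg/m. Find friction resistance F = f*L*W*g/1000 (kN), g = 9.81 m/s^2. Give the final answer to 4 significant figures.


F = 0.0150 * 341.9620 * 702.6390 * 9.81 / 1000
F = 35.36 kN


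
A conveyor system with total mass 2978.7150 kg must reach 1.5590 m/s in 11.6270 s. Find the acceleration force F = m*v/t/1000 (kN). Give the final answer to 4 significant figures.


F = 2978.7150 * 1.5590 / 11.6270 / 1000
F = 0.3994 kN


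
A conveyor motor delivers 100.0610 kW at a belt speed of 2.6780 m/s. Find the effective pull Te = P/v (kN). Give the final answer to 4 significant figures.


Te = P / v = 100.0610 / 2.6780
Te = 37.36 kN


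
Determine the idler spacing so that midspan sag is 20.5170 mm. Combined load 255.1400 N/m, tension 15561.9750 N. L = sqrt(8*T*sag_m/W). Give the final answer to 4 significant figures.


sag = 20.5170/1000 = 0.020517 m
L = sqrt(8 * 15561.9750 * 0.020517 / 255.1400)
L = 3.164 m


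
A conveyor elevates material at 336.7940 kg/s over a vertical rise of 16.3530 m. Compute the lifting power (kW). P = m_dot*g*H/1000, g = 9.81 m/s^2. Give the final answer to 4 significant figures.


P = 336.7940 * 9.81 * 16.3530 / 1000
P = 54.03 kW


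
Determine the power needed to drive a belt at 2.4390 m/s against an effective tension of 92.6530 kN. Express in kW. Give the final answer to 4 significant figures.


P = Te * v = 92.6530 * 2.4390
P = 226.0 kW


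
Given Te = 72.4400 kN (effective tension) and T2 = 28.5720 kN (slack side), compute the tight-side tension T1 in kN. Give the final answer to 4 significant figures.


T1 = Te + T2 = 72.4400 + 28.5720
T1 = 101.0 kN


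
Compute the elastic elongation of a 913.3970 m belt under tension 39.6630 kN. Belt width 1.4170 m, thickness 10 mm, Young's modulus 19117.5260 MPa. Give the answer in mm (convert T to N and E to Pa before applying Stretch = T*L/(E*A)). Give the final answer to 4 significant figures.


A = 1.4170 * 0.01 = 0.01417 m^2
Stretch = 39.6630*1000 * 913.3970 / (19117.5260e6 * 0.01417) * 1000
Stretch = 133.7 mm


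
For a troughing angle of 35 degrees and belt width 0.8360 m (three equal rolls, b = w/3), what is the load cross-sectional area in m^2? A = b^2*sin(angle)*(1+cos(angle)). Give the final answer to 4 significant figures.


b = 0.8360/3 = 0.278667 m
A = 0.278667^2 * sin(35 deg) * (1 + cos(35 deg))
A = 0.08103 m^2


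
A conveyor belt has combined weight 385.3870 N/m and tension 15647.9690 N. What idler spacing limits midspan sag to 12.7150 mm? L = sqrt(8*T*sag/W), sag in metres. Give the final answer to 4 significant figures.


sag = 12.7150/1000 = 0.012715 m
L = sqrt(8 * 15647.9690 * 0.012715 / 385.3870)
L = 2.032 m


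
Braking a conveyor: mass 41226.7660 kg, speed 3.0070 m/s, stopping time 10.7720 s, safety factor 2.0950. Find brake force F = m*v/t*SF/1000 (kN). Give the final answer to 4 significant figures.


F = 41226.7660 * 3.0070 / 10.7720 * 2.0950 / 1000
F = 24.11 kN


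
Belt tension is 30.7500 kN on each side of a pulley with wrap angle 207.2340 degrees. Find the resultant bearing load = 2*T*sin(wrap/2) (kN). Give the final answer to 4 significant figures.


F = 2 * 30.7500 * sin(207.2340/2 deg)
F = 59.77 kN


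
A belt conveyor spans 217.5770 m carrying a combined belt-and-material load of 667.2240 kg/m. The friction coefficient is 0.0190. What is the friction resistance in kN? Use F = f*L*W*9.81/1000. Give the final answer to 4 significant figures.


F = 0.0190 * 217.5770 * 667.2240 * 9.81 / 1000
F = 27.06 kN


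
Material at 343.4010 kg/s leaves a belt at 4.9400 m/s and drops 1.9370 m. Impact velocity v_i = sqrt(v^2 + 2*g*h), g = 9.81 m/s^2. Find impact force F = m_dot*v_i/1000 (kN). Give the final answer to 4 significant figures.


v_i = sqrt(4.9400^2 + 2*9.81*1.9370) = 7.89984 m/s
F = 343.4010 * 7.89984 / 1000
F = 2.713 kN


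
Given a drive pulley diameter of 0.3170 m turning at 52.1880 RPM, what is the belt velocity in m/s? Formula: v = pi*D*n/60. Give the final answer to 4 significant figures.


v = pi * 0.3170 * 52.1880 / 60
v = 0.8662 m/s


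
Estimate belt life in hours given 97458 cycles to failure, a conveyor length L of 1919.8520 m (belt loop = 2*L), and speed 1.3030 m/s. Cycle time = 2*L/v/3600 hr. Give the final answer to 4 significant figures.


cycle_time = 2 * 1919.8520 / 1.3030 / 3600 = 0.818561 hr
life = 97458 * 0.818561 = 79780 hours


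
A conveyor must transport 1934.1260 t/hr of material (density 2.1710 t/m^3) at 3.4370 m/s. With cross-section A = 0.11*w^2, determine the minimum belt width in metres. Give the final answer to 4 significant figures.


A_req = 1934.1260 / (3.4370 * 2.1710 * 3600) = 0.0720017 m^2
w = sqrt(0.0720017 / 0.11)
w = 0.8090 m


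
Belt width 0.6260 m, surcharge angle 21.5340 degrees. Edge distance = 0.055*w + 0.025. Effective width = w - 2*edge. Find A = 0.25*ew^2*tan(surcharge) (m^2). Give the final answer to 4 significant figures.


edge = 0.055*0.6260 + 0.025 = 0.05943 m
ew = 0.6260 - 2*0.05943 = 0.50714 m
A = 0.25 * 0.50714^2 * tan(21.5340 deg)
A = 0.02537 m^2


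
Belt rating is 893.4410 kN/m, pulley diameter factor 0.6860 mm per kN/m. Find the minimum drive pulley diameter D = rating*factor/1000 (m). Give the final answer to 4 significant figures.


D = 893.4410 * 0.6860 / 1000
D = 0.6129 m


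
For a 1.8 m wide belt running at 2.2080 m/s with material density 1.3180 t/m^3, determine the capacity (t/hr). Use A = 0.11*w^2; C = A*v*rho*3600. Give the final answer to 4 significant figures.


A = 0.11 * 1.8^2 = 0.3564 m^2
C = 0.3564 * 2.2080 * 1.3180 * 3600
C = 3734 t/hr


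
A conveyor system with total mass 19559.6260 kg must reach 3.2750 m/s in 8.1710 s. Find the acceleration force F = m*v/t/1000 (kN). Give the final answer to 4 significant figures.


F = 19559.6260 * 3.2750 / 8.1710 / 1000
F = 7.840 kN


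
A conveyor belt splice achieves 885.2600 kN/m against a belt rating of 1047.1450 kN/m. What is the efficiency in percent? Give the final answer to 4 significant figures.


Eff = 885.2600 / 1047.1450 * 100
Eff = 84.54 %


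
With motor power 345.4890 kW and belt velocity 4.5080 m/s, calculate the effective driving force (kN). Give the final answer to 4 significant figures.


Te = P / v = 345.4890 / 4.5080
Te = 76.64 kN


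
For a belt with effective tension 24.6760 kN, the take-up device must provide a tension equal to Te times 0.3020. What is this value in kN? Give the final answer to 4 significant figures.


T_tu = 24.6760 * 0.3020
T_tu = 7.452 kN


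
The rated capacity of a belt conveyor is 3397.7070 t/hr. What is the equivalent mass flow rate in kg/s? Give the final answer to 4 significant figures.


m_dot = 3397.7070 * 1000 / 3600
m_dot = 943.8 kg/s


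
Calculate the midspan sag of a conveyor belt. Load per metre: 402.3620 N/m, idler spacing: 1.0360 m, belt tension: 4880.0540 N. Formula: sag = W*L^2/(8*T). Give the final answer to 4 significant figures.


sag = 402.3620 * 1.0360^2 / (8 * 4880.0540)
sag = 0.01106 m


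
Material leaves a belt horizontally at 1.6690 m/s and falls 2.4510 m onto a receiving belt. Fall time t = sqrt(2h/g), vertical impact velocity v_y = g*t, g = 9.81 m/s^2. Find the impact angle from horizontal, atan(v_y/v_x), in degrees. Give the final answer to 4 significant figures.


t = sqrt(2*2.4510/9.81) = 0.706891 s
v_y = 9.81 * 0.706891 = 6.9346 m/s
angle = atan(6.9346 / 1.6690) = 76.47 deg


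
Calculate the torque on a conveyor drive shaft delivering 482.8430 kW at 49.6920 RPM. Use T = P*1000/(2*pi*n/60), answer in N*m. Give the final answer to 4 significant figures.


omega = 2*pi*49.6920/60 = 5.20373 rad/s
T = 482.8430*1000 / 5.20373
T = 92790 N*m


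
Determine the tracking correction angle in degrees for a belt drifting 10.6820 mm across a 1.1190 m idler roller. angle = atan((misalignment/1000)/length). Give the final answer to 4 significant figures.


misalign_m = 10.6820 / 1000 = 0.010682 m
angle = atan(0.010682 / 1.1190)
angle = 0.5469 deg


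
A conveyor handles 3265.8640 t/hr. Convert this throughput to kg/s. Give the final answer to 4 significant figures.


m_dot = 3265.8640 * 1000 / 3600
m_dot = 907.2 kg/s


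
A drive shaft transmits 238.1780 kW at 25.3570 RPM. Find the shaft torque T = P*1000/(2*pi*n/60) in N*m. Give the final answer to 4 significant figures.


omega = 2*pi*25.3570/60 = 2.65538 rad/s
T = 238.1780*1000 / 2.65538
T = 89700 N*m


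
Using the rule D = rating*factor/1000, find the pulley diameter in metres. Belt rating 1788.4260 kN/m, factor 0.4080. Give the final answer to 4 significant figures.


D = 1788.4260 * 0.4080 / 1000
D = 0.7297 m


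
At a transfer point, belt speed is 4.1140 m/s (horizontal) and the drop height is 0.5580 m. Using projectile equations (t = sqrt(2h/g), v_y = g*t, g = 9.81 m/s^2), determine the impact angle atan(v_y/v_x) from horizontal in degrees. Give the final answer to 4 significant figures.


t = sqrt(2*0.5580/9.81) = 0.337285 s
v_y = 9.81 * 0.337285 = 3.30877 m/s
angle = atan(3.30877 / 4.1140) = 38.81 deg


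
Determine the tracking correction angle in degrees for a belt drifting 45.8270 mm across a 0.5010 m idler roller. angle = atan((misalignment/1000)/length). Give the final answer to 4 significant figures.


misalign_m = 45.8270 / 1000 = 0.045827 m
angle = atan(0.045827 / 0.5010)
angle = 5.226 deg


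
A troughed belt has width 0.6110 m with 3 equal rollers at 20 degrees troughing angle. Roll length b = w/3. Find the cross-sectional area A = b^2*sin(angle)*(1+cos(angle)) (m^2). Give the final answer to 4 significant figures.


b = 0.6110/3 = 0.203667 m
A = 0.203667^2 * sin(20 deg) * (1 + cos(20 deg))
A = 0.02752 m^2


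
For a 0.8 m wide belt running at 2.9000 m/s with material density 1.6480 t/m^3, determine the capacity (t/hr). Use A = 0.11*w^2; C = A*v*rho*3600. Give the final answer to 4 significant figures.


A = 0.11 * 0.8^2 = 0.0704 m^2
C = 0.0704 * 2.9000 * 1.6480 * 3600
C = 1211 t/hr


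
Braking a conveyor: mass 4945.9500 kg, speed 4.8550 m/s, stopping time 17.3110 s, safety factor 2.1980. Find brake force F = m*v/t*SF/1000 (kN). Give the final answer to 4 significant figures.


F = 4945.9500 * 4.8550 / 17.3110 * 2.1980 / 1000
F = 3.049 kN


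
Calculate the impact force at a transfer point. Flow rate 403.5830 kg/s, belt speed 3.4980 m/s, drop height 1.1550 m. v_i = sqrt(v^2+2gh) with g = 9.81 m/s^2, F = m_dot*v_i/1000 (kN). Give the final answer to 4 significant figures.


v_i = sqrt(3.4980^2 + 2*9.81*1.1550) = 5.90738 m/s
F = 403.5830 * 5.90738 / 1000
F = 2.384 kN


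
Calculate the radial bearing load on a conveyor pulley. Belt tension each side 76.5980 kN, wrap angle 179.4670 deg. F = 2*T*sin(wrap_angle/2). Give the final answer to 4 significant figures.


F = 2 * 76.5980 * sin(179.4670/2 deg)
F = 153.2 kN


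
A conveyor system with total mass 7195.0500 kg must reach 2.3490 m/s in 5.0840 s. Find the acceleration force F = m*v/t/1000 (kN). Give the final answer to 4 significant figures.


F = 7195.0500 * 2.3490 / 5.0840 / 1000
F = 3.324 kN


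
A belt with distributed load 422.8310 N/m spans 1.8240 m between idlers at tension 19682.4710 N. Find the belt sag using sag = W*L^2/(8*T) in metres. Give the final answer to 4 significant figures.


sag = 422.8310 * 1.8240^2 / (8 * 19682.4710)
sag = 0.008934 m


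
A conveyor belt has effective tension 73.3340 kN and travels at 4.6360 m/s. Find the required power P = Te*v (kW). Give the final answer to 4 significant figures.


P = Te * v = 73.3340 * 4.6360
P = 340.0 kW


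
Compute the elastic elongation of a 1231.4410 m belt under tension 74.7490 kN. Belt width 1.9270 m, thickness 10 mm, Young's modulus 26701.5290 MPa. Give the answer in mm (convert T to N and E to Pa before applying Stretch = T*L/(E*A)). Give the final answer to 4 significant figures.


A = 1.9270 * 0.01 = 0.01927 m^2
Stretch = 74.7490*1000 * 1231.4410 / (26701.5290e6 * 0.01927) * 1000
Stretch = 178.9 mm


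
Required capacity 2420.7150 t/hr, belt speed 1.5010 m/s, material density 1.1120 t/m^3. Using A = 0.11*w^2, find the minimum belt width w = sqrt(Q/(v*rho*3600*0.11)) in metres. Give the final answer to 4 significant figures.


A_req = 2420.7150 / (1.5010 * 1.1120 * 3600) = 0.402861 m^2
w = sqrt(0.402861 / 0.11)
w = 1.914 m


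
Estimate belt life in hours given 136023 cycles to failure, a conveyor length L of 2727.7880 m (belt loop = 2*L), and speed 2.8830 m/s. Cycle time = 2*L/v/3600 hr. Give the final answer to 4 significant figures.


cycle_time = 2 * 2727.7880 / 2.8830 / 3600 = 0.525646 hr
life = 136023 * 0.525646 = 71500 hours


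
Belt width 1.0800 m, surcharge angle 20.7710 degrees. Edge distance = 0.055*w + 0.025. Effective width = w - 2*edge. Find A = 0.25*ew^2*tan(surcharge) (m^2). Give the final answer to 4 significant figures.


edge = 0.055*1.0800 + 0.025 = 0.0844 m
ew = 1.0800 - 2*0.0844 = 0.9112 m
A = 0.25 * 0.9112^2 * tan(20.7710 deg)
A = 0.07873 m^2


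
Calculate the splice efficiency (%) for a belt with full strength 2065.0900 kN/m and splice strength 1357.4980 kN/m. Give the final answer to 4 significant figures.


Eff = 1357.4980 / 2065.0900 * 100
Eff = 65.74 %


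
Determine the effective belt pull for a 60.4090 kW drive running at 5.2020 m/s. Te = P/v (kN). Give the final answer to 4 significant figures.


Te = P / v = 60.4090 / 5.2020
Te = 11.61 kN


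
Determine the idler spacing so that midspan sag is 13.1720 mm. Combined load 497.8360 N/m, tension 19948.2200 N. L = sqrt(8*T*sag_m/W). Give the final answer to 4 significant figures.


sag = 13.1720/1000 = 0.013172 m
L = sqrt(8 * 19948.2200 * 0.013172 / 497.8360)
L = 2.055 m


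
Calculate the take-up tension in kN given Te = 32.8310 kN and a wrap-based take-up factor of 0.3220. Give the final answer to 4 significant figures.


T_tu = 32.8310 * 0.3220
T_tu = 10.57 kN


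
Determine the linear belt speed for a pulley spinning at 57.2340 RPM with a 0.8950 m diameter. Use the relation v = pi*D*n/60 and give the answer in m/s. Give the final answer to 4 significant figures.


v = pi * 0.8950 * 57.2340 / 60
v = 2.682 m/s


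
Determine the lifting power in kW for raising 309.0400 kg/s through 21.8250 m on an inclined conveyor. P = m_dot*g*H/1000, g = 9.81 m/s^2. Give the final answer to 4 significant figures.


P = 309.0400 * 9.81 * 21.8250 / 1000
P = 66.17 kW


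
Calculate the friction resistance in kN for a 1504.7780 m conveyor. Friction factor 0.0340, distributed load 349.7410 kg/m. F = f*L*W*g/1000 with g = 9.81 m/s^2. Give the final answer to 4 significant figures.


F = 0.0340 * 1504.7780 * 349.7410 * 9.81 / 1000
F = 175.5 kN


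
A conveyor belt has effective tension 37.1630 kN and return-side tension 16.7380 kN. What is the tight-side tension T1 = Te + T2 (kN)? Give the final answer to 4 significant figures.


T1 = Te + T2 = 37.1630 + 16.7380
T1 = 53.90 kN


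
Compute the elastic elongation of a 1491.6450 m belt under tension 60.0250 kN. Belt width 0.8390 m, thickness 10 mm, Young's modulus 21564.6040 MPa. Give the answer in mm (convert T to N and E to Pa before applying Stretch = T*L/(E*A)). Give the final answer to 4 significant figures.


A = 0.8390 * 0.01 = 0.00839 m^2
Stretch = 60.0250*1000 * 1491.6450 / (21564.6040e6 * 0.00839) * 1000
Stretch = 494.9 mm


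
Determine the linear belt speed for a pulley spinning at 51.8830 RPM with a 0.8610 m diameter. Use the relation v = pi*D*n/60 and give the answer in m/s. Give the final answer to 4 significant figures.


v = pi * 0.8610 * 51.8830 / 60
v = 2.339 m/s


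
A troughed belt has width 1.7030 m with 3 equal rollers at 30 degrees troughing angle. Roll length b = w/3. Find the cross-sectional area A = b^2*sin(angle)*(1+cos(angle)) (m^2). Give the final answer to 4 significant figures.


b = 1.7030/3 = 0.567667 m
A = 0.567667^2 * sin(30 deg) * (1 + cos(30 deg))
A = 0.3007 m^2


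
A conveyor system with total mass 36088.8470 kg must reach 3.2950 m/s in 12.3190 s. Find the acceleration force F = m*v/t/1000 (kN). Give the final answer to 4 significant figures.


F = 36088.8470 * 3.2950 / 12.3190 / 1000
F = 9.653 kN


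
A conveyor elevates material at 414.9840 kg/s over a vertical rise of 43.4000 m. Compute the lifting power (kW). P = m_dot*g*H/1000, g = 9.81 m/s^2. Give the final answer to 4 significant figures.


P = 414.9840 * 9.81 * 43.4000 / 1000
P = 176.7 kW


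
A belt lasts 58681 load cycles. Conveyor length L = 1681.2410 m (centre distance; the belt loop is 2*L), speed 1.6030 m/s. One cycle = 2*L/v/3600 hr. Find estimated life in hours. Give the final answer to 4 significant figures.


cycle_time = 2 * 1681.2410 / 1.6030 / 3600 = 0.582672 hr
life = 58681 * 0.582672 = 34190 hours


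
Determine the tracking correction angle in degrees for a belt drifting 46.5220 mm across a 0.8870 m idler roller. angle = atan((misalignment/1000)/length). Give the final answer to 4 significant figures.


misalign_m = 46.5220 / 1000 = 0.046522 m
angle = atan(0.046522 / 0.8870)
angle = 3.002 deg


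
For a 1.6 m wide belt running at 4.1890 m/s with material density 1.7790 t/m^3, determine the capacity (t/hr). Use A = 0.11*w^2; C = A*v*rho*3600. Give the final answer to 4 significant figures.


A = 0.11 * 1.6^2 = 0.2816 m^2
C = 0.2816 * 4.1890 * 1.7790 * 3600
C = 7555 t/hr


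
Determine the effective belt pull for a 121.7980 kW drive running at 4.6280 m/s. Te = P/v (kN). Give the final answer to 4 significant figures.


Te = P / v = 121.7980 / 4.6280
Te = 26.32 kN


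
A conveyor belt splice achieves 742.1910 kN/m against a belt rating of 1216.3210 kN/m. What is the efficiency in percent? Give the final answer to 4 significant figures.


Eff = 742.1910 / 1216.3210 * 100
Eff = 61.02 %


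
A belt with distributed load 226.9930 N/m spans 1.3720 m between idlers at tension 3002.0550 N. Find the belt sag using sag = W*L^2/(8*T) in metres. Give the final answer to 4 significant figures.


sag = 226.9930 * 1.3720^2 / (8 * 3002.0550)
sag = 0.01779 m


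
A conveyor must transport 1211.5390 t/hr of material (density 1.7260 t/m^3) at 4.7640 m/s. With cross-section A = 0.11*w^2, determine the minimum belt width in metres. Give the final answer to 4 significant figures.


A_req = 1211.5390 / (4.7640 * 1.7260 * 3600) = 0.0409282 m^2
w = sqrt(0.0409282 / 0.11)
w = 0.6100 m


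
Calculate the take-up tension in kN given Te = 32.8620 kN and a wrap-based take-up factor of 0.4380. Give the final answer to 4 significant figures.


T_tu = 32.8620 * 0.4380
T_tu = 14.39 kN


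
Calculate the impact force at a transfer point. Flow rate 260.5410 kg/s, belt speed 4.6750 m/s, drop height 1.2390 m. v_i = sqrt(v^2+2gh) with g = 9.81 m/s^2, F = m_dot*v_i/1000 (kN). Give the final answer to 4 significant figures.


v_i = sqrt(4.6750^2 + 2*9.81*1.2390) = 6.79447 m/s
F = 260.5410 * 6.79447 / 1000
F = 1.770 kN


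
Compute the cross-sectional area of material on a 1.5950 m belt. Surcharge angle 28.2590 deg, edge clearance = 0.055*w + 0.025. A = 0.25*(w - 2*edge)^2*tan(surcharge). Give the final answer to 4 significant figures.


edge = 0.055*1.5950 + 0.025 = 0.112725 m
ew = 1.5950 - 2*0.112725 = 1.36955 m
A = 0.25 * 1.36955^2 * tan(28.2590 deg)
A = 0.2521 m^2


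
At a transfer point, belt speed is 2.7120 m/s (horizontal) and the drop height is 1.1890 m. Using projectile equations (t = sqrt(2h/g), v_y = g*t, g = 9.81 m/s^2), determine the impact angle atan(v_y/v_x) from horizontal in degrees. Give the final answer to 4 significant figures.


t = sqrt(2*1.1890/9.81) = 0.492347 s
v_y = 9.81 * 0.492347 = 4.82992 m/s
angle = atan(4.82992 / 2.7120) = 60.69 deg


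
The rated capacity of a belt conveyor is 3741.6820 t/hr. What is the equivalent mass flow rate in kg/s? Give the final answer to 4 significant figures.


m_dot = 3741.6820 * 1000 / 3600
m_dot = 1039 kg/s


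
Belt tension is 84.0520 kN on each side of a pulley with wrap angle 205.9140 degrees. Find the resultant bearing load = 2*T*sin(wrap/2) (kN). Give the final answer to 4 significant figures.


F = 2 * 84.0520 * sin(205.9140/2 deg)
F = 163.8 kN


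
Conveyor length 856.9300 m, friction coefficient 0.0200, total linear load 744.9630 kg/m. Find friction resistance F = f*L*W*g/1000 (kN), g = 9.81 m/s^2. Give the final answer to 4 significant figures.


F = 0.0200 * 856.9300 * 744.9630 * 9.81 / 1000
F = 125.3 kN


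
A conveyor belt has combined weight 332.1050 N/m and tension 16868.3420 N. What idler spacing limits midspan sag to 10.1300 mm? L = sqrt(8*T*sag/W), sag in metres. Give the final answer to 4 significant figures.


sag = 10.1300/1000 = 0.010130 m
L = sqrt(8 * 16868.3420 * 0.010130 / 332.1050)
L = 2.029 m


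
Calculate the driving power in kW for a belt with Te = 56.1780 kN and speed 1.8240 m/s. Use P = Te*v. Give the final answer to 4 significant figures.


P = Te * v = 56.1780 * 1.8240
P = 102.5 kW


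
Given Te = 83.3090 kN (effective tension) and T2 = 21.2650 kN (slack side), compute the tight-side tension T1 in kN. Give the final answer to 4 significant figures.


T1 = Te + T2 = 83.3090 + 21.2650
T1 = 104.6 kN


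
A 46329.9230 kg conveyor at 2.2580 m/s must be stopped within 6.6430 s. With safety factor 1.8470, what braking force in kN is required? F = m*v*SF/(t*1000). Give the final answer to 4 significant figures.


F = 46329.9230 * 2.2580 / 6.6430 * 1.8470 / 1000
F = 29.09 kN


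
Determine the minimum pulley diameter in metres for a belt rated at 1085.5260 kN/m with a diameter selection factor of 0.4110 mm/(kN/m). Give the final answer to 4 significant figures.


D = 1085.5260 * 0.4110 / 1000
D = 0.4462 m


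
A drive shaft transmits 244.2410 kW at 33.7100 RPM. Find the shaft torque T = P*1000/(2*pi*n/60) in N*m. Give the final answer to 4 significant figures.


omega = 2*pi*33.7100/60 = 3.5301 rad/s
T = 244.2410*1000 / 3.5301
T = 69190 N*m


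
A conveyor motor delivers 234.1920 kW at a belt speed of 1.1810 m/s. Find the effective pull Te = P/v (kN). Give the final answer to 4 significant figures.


Te = P / v = 234.1920 / 1.1810
Te = 198.3 kN


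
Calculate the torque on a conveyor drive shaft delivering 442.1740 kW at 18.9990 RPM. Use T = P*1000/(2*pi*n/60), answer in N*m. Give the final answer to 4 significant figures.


omega = 2*pi*18.9990/60 = 1.98957 rad/s
T = 442.1740*1000 / 1.98957
T = 222200 N*m


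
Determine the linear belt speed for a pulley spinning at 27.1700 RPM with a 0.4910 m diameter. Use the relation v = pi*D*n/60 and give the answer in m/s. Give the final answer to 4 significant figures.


v = pi * 0.4910 * 27.1700 / 60
v = 0.6985 m/s


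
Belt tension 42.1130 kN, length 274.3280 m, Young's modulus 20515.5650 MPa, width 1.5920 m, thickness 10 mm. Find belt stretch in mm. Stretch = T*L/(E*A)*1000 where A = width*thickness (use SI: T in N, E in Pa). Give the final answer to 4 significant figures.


A = 1.5920 * 0.01 = 0.01592 m^2
Stretch = 42.1130*1000 * 274.3280 / (20515.5650e6 * 0.01592) * 1000
Stretch = 35.37 mm


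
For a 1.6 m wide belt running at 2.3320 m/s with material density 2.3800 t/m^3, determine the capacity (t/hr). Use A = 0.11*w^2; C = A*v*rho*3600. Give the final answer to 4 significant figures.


A = 0.11 * 1.6^2 = 0.2816 m^2
C = 0.2816 * 2.3320 * 2.3800 * 3600
C = 5627 t/hr


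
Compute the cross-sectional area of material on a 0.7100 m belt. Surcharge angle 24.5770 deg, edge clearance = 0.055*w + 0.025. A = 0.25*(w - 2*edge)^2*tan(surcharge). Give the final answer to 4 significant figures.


edge = 0.055*0.7100 + 0.025 = 0.06405 m
ew = 0.7100 - 2*0.06405 = 0.5819 m
A = 0.25 * 0.5819^2 * tan(24.5770 deg)
A = 0.03872 m^2


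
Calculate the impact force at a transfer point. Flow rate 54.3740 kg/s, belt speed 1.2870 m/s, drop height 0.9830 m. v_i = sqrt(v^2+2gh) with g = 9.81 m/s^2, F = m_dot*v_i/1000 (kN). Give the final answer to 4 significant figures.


v_i = sqrt(1.2870^2 + 2*9.81*0.9830) = 4.57633 m/s
F = 54.3740 * 4.57633 / 1000
F = 0.2488 kN


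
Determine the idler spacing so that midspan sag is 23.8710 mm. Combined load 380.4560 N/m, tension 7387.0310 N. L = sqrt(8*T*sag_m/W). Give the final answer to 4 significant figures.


sag = 23.8710/1000 = 0.023871 m
L = sqrt(8 * 7387.0310 * 0.023871 / 380.4560)
L = 1.926 m


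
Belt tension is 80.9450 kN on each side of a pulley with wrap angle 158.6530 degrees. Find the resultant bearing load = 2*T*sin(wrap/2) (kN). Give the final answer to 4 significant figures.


F = 2 * 80.9450 * sin(158.6530/2 deg)
F = 159.1 kN


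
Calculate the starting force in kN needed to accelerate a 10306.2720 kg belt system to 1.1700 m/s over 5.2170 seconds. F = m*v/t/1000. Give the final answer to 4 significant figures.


F = 10306.2720 * 1.1700 / 5.2170 / 1000
F = 2.311 kN


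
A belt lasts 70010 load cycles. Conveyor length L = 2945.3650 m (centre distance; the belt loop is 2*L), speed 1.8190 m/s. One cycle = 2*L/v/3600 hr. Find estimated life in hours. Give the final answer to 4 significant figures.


cycle_time = 2 * 2945.3650 / 1.8190 / 3600 = 0.899568 hr
life = 70010 * 0.899568 = 62980 hours


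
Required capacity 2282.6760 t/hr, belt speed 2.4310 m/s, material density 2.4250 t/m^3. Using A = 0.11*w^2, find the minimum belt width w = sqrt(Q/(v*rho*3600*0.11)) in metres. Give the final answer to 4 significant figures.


A_req = 2282.6760 / (2.4310 * 2.4250 * 3600) = 0.107559 m^2
w = sqrt(0.107559 / 0.11)
w = 0.9888 m


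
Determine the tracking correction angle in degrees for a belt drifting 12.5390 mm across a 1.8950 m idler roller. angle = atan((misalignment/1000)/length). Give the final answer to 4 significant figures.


misalign_m = 12.5390 / 1000 = 0.012539 m
angle = atan(0.012539 / 1.8950)
angle = 0.3791 deg


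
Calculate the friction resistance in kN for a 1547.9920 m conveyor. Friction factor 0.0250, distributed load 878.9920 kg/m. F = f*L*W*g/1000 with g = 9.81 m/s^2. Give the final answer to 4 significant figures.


F = 0.0250 * 1547.9920 * 878.9920 * 9.81 / 1000
F = 333.7 kN


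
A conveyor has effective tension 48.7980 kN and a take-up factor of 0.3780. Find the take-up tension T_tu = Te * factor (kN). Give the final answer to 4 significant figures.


T_tu = 48.7980 * 0.3780
T_tu = 18.45 kN


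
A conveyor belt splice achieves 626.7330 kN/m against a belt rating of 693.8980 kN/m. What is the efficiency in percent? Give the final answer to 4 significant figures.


Eff = 626.7330 / 693.8980 * 100
Eff = 90.32 %


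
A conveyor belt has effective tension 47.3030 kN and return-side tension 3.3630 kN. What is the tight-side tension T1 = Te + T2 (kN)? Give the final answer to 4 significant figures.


T1 = Te + T2 = 47.3030 + 3.3630
T1 = 50.67 kN


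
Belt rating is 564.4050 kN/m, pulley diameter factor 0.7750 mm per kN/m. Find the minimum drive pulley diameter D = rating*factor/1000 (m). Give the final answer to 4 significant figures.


D = 564.4050 * 0.7750 / 1000
D = 0.4374 m


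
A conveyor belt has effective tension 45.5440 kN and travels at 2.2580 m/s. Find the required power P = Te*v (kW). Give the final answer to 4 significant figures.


P = Te * v = 45.5440 * 2.2580
P = 102.8 kW


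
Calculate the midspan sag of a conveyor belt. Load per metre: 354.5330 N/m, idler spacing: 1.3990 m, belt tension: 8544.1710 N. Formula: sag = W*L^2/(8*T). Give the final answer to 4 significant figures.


sag = 354.5330 * 1.3990^2 / (8 * 8544.1710)
sag = 0.01015 m


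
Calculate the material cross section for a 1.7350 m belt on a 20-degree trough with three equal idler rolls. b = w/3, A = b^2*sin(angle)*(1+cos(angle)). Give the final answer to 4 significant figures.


b = 1.7350/3 = 0.578333 m
A = 0.578333^2 * sin(20 deg) * (1 + cos(20 deg))
A = 0.2219 m^2


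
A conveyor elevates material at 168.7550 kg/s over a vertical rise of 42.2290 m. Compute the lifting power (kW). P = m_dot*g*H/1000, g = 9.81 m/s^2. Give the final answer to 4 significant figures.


P = 168.7550 * 9.81 * 42.2290 / 1000
P = 69.91 kW


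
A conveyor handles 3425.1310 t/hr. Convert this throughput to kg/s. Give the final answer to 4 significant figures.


m_dot = 3425.1310 * 1000 / 3600
m_dot = 951.4 kg/s


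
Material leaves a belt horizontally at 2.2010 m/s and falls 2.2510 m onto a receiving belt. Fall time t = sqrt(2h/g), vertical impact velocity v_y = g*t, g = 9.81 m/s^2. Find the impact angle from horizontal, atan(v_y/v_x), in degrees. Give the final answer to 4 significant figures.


t = sqrt(2*2.2510/9.81) = 0.677436 s
v_y = 9.81 * 0.677436 = 6.64565 m/s
angle = atan(6.64565 / 2.2010) = 71.68 deg


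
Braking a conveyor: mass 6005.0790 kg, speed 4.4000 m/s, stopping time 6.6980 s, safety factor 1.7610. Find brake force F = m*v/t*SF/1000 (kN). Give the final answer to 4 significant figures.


F = 6005.0790 * 4.4000 / 6.6980 * 1.7610 / 1000
F = 6.947 kN


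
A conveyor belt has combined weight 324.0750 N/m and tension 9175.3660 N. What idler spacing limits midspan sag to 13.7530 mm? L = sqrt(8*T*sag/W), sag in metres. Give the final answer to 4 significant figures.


sag = 13.7530/1000 = 0.013753 m
L = sqrt(8 * 9175.3660 * 0.013753 / 324.0750)
L = 1.765 m


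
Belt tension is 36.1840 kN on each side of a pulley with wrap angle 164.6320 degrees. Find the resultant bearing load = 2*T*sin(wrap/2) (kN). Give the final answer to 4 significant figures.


F = 2 * 36.1840 * sin(164.6320/2 deg)
F = 71.72 kN


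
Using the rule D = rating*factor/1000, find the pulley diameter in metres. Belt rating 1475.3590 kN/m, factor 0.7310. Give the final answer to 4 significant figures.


D = 1475.3590 * 0.7310 / 1000
D = 1.078 m


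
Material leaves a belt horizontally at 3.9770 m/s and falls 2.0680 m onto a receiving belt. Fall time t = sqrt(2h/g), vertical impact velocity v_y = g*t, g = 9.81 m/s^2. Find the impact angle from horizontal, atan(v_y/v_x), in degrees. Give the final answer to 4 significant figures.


t = sqrt(2*2.0680/9.81) = 0.649315 s
v_y = 9.81 * 0.649315 = 6.36978 m/s
angle = atan(6.36978 / 3.9770) = 58.02 deg


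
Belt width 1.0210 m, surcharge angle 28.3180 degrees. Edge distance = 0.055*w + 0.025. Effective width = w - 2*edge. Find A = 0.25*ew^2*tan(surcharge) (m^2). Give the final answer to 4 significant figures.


edge = 0.055*1.0210 + 0.025 = 0.081155 m
ew = 1.0210 - 2*0.081155 = 0.85869 m
A = 0.25 * 0.85869^2 * tan(28.3180 deg)
A = 0.09933 m^2


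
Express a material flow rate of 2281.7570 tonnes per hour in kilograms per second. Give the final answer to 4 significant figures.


m_dot = 2281.7570 * 1000 / 3600
m_dot = 633.8 kg/s


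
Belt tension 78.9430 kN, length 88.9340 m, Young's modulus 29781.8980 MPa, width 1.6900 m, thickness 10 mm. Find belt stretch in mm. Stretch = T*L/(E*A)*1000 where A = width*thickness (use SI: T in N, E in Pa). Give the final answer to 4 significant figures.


A = 1.6900 * 0.01 = 0.01690 m^2
Stretch = 78.9430*1000 * 88.9340 / (29781.8980e6 * 0.01690) * 1000
Stretch = 13.95 mm


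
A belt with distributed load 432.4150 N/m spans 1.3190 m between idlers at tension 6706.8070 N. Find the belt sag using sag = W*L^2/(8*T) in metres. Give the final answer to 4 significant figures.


sag = 432.4150 * 1.3190^2 / (8 * 6706.8070)
sag = 0.01402 m


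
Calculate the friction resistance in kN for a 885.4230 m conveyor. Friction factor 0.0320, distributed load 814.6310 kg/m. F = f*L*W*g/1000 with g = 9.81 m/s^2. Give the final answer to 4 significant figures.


F = 0.0320 * 885.4230 * 814.6310 * 9.81 / 1000
F = 226.4 kN


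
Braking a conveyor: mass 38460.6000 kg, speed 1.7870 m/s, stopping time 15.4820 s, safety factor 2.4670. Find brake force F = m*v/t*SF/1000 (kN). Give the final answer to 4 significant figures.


F = 38460.6000 * 1.7870 / 15.4820 * 2.4670 / 1000
F = 10.95 kN


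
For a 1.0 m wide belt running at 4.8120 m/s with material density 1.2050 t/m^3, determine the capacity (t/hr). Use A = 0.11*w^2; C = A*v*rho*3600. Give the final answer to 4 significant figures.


A = 0.11 * 1.0^2 = 0.11 m^2
C = 0.11 * 4.8120 * 1.2050 * 3600
C = 2296 t/hr


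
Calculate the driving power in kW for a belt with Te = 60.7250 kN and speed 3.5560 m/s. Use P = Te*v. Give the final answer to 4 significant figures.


P = Te * v = 60.7250 * 3.5560
P = 215.9 kW


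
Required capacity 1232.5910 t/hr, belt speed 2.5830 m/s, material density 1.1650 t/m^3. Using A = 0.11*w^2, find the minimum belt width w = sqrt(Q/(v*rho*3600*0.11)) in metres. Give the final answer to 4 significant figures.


A_req = 1232.5910 / (2.5830 * 1.1650 * 3600) = 0.11378 m^2
w = sqrt(0.11378 / 0.11)
w = 1.017 m


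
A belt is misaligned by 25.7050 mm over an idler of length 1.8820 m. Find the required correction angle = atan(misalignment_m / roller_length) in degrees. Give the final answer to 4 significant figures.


misalign_m = 25.7050 / 1000 = 0.025705 m
angle = atan(0.025705 / 1.8820)
angle = 0.7825 deg


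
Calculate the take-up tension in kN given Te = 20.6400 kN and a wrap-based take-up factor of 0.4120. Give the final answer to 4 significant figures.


T_tu = 20.6400 * 0.4120
T_tu = 8.504 kN


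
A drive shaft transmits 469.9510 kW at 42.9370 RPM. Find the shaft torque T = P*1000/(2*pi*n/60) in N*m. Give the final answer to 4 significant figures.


omega = 2*pi*42.9370/60 = 4.49635 rad/s
T = 469.9510*1000 / 4.49635
T = 104500 N*m


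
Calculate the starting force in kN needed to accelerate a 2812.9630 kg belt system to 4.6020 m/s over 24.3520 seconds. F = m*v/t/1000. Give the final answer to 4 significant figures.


F = 2812.9630 * 4.6020 / 24.3520 / 1000
F = 0.5316 kN


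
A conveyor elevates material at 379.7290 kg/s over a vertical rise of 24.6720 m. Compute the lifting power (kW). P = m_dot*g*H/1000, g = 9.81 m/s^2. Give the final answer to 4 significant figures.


P = 379.7290 * 9.81 * 24.6720 / 1000
P = 91.91 kW


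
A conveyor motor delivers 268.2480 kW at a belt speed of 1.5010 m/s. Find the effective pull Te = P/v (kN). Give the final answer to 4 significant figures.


Te = P / v = 268.2480 / 1.5010
Te = 178.7 kN


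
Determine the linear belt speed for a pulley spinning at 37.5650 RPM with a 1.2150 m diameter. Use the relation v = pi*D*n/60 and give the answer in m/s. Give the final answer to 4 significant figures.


v = pi * 1.2150 * 37.5650 / 60
v = 2.390 m/s


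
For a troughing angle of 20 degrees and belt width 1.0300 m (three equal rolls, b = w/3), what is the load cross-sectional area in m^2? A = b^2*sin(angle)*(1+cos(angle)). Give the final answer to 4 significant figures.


b = 1.0300/3 = 0.343333 m
A = 0.343333^2 * sin(20 deg) * (1 + cos(20 deg))
A = 0.07820 m^2


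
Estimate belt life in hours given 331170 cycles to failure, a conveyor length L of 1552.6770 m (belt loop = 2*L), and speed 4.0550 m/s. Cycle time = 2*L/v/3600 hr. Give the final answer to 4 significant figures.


cycle_time = 2 * 1552.6770 / 4.0550 / 3600 = 0.212725 hr
life = 331170 * 0.212725 = 70450 hours
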